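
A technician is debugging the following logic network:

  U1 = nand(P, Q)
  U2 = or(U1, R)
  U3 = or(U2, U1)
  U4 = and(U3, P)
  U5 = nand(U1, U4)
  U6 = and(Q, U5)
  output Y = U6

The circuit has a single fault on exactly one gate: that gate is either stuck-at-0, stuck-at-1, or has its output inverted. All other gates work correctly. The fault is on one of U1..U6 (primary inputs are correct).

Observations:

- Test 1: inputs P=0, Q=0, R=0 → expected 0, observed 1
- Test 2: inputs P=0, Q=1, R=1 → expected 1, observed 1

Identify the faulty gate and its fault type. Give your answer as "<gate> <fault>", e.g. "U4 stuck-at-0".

Fault-free values for test 1 (P=0, Q=0, R=0): U1=1, U2=1, U3=1, U4=0, U5=1, U6=0, giving Y=0. Observed 1.
Test 1: faults giving observed 1 are {U6 stuck-at-1, U6 inverted output}.
Test 2 (P=0, Q=1, R=1): fault-free U1=1, U2=1, U3=1, U4=0, U5=1, U6=1 → 1; observed 1. Eliminates U6 inverted output.
Only U6 stuck-at-1 is consistent with every test.

U6 stuck-at-1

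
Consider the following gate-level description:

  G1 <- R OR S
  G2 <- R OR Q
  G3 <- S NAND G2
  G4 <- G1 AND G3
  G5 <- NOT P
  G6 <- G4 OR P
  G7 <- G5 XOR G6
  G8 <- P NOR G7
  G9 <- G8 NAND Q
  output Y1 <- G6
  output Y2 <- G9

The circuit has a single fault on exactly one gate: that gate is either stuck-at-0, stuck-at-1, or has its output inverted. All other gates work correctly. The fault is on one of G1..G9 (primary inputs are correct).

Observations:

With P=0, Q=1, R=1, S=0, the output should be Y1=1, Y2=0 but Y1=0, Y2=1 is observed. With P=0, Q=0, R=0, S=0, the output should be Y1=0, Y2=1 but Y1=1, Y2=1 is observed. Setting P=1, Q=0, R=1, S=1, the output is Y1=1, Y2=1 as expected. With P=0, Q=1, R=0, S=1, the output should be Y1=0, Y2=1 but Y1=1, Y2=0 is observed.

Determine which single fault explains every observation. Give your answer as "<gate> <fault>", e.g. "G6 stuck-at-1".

Fault-free values for test 1 (P=0, Q=1, R=1, S=0): G1=1, G2=1, G3=1, G4=1, G5=1, G6=1, G7=0, G8=1, G9=0, giving Y1=1, Y2=0. Observed Y1=0, Y2=1.
Test 1: faults giving observed Y1=0, Y2=1 are {G1 stuck-at-0, G1 inverted output, G3 stuck-at-0, G3 inverted output, G4 stuck-at-0, G4 inverted output, G6 stuck-at-0, G6 inverted output}.
Test 2 (P=0, Q=0, R=0, S=0): fault-free G1=0, G2=0, G3=1, G4=0, G5=1, G6=0, G7=1, G8=0, G9=1 → Y1=0, Y2=1; observed Y1=1, Y2=1. Eliminates G1 stuck-at-0, G3 stuck-at-0, G3 inverted output, G4 stuck-at-0, G6 stuck-at-0.
Test 3 (P=1, Q=0, R=1, S=1): fault-free G1=1, G2=1, G3=0, G4=0, G5=0, G6=1, G7=1, G8=0, G9=1 → Y1=1, Y2=1; observed Y1=1, Y2=1. Eliminates G6 inverted output.
Test 4 (P=0, Q=1, R=0, S=1): fault-free G1=1, G2=1, G3=0, G4=0, G5=1, G6=0, G7=1, G8=0, G9=1 → Y1=0, Y2=1; observed Y1=1, Y2=0. Eliminates G1 inverted output.
Only G4 inverted output is consistent with every test.

G4 inverted output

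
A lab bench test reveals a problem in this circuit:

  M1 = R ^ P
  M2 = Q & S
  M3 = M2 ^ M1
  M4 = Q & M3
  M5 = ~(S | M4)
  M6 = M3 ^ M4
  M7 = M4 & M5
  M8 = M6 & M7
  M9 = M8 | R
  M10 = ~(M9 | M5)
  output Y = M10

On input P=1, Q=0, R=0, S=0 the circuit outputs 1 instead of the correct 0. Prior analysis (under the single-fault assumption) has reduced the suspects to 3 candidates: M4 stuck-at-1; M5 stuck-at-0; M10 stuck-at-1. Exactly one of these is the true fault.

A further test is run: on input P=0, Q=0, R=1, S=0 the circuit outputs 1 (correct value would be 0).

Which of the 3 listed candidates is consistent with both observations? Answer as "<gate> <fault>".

M10 stuck-at-1

Evaluate each candidate on input P=0, Q=0, R=1, S=0:
  M4 stuck-at-1: M1=1, M2=0, M3=1, M4=1 [stuck-at-1], M5=0, M6=0, M7=0, M8=0, M9=1, M10=0 → 0 — eliminated
  M5 stuck-at-0: M1=1, M2=0, M3=1, M4=0, M5=0 [stuck-at-0], M6=1, M7=0, M8=0, M9=1, M10=0 → 0 — eliminated
  M10 stuck-at-1: M1=1, M2=0, M3=1, M4=0, M5=1, M6=1, M7=0, M8=0, M9=1, M10=1 [stuck-at-1] → 1 — matches
Only M10 stuck-at-1 reproduces the observed 1.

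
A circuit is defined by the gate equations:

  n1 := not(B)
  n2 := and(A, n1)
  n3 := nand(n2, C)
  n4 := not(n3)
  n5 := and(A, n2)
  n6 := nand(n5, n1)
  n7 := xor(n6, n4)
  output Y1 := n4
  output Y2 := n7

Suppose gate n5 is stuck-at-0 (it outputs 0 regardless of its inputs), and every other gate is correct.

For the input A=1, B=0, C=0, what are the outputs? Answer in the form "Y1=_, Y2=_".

Y1=0, Y2=1

Propagate with n5 forced: n1=1, n2=1, n3=1, n4=0, n5=0 [stuck-at-0], n6=1, n7=1.
So the outputs are Y1=0, Y2=1. (Without the fault they would be Y1=0, Y2=0.)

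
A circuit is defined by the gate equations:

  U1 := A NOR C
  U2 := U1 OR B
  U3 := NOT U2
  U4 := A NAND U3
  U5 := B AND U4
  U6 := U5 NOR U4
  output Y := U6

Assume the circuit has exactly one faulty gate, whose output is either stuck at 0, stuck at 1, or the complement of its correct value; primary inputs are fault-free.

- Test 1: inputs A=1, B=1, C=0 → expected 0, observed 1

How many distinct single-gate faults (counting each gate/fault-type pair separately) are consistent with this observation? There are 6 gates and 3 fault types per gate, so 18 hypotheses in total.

Fault-free: U1=0, U2=1, U3=0, U4=1, U5=1, U6=0 → 0. Observed 1.
  U1: none of the 3 fault types match ✗
  U2: stuck-at-0, inverted output ✓; others ✗
  U3: stuck-at-1, inverted output ✓; others ✗
  U4: stuck-at-0, inverted output ✓; others ✗
  U5: none of the 3 fault types match ✗
  U6: stuck-at-1, inverted output ✓; others ✗
Consistent faults: {U2 stuck-at-0, U2 inverted output, U3 stuck-at-1, U3 inverted output, U4 stuck-at-0, U4 inverted output, U6 stuck-at-1, U6 inverted output} — 8 in all.

8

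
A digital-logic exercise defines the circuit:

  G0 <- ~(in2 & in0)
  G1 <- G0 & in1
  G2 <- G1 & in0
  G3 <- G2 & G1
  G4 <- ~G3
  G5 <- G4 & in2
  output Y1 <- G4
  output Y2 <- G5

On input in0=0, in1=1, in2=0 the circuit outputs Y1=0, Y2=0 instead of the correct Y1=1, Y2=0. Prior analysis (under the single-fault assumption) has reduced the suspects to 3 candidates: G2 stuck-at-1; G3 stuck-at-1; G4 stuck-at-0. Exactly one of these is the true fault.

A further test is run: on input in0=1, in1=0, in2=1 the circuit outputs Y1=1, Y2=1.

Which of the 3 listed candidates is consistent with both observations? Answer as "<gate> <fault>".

Evaluate each candidate on input in0=1, in1=0, in2=1:
  G2 stuck-at-1: G0=0, G1=0, G2=1 [stuck-at-1], G3=0, G4=1, G5=1 → Y1=1, Y2=1 — matches
  G3 stuck-at-1: G0=0, G1=0, G2=0, G3=1 [stuck-at-1], G4=0, G5=0 → Y1=0, Y2=0 — eliminated
  G4 stuck-at-0: G0=0, G1=0, G2=0, G3=0, G4=0 [stuck-at-0], G5=0 → Y1=0, Y2=0 — eliminated
Only G2 stuck-at-1 reproduces the observed Y1=1, Y2=1.

G2 stuck-at-1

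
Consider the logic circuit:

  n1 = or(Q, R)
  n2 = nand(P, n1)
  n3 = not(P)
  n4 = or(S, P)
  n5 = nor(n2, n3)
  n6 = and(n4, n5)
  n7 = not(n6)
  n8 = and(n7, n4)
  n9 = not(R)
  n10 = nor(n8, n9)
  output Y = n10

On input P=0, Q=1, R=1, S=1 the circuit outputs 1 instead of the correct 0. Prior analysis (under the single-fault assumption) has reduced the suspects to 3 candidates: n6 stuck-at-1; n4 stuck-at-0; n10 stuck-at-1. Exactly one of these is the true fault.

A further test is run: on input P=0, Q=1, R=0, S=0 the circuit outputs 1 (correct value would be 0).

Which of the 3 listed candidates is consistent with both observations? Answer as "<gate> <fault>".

Evaluate each candidate on input P=0, Q=1, R=0, S=0:
  n6 stuck-at-1: n1=1, n2=1, n3=1, n4=0, n5=0, n6=1 [stuck-at-1], n7=0, n8=0, n9=1, n10=0 → 0 — eliminated
  n4 stuck-at-0: n1=1, n2=1, n3=1, n4=0 [stuck-at-0], n5=0, n6=0, n7=1, n8=0, n9=1, n10=0 → 0 — eliminated
  n10 stuck-at-1: n1=1, n2=1, n3=1, n4=0, n5=0, n6=0, n7=1, n8=0, n9=1, n10=1 [stuck-at-1] → 1 — matches
Only n10 stuck-at-1 reproduces the observed 1.

n10 stuck-at-1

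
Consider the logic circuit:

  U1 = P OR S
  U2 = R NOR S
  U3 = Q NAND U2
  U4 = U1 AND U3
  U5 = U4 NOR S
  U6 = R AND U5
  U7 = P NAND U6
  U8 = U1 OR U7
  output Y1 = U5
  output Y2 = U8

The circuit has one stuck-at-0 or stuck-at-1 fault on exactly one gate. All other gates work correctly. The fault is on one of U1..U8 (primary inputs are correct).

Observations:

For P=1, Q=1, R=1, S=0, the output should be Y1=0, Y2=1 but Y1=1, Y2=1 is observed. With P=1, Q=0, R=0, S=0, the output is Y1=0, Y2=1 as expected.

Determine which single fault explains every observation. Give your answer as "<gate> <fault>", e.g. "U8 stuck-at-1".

Fault-free values for test 1 (P=1, Q=1, R=1, S=0): U1=1, U2=0, U3=1, U4=1, U5=0, U6=0, U7=1, U8=1, giving Y1=0, Y2=1. Observed Y1=1, Y2=1.
Test 1: faults giving observed Y1=1, Y2=1 are {U2 stuck-at-1, U3 stuck-at-0, U4 stuck-at-0, U5 stuck-at-1}.
Test 2 (P=1, Q=0, R=0, S=0): fault-free U1=1, U2=1, U3=1, U4=1, U5=0, U6=0, U7=1, U8=1 → Y1=0, Y2=1; observed Y1=0, Y2=1. Eliminates U3 stuck-at-0, U4 stuck-at-0, U5 stuck-at-1.
Only U2 stuck-at-1 is consistent with every test.

U2 stuck-at-1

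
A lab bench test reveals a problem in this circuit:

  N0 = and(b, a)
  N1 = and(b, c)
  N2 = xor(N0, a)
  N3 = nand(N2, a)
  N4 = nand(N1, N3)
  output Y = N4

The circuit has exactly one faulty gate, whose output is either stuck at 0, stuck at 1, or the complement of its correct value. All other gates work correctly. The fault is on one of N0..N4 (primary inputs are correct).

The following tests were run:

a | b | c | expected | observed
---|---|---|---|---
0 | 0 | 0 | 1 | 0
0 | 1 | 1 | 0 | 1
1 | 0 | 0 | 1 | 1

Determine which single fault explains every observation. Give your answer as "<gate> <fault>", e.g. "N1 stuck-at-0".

Fault-free values for test 1 (a=0, b=0, c=0): N0=0, N1=0, N2=0, N3=1, N4=1, giving Y=1. Observed 0.
Test 1: faults giving observed 0 are {N1 stuck-at-1, N1 inverted output, N4 stuck-at-0, N4 inverted output}.
Test 2 (a=0, b=1, c=1): fault-free N0=0, N1=1, N2=0, N3=1, N4=0 → 0; observed 1. Eliminates N1 stuck-at-1, N4 stuck-at-0.
Test 3 (a=1, b=0, c=0): fault-free N0=0, N1=0, N2=1, N3=0, N4=1 → 1; observed 1. Eliminates N4 inverted output.
Only N1 inverted output is consistent with every test.

N1 inverted output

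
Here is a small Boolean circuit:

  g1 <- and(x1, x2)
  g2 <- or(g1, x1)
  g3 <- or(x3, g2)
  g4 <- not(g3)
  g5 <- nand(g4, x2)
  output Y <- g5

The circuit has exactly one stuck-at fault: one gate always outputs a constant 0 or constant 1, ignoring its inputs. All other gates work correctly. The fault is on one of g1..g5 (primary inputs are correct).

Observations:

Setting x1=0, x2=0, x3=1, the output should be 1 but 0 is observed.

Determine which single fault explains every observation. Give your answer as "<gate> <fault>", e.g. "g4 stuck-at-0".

g5 stuck-at-0

Fault-free values for test 1 (x1=0, x2=0, x3=1): g1=0, g2=0, g3=1, g4=0, g5=1, giving Y=1. Observed 0.
Test 1: faults giving observed 0 are {g5 stuck-at-0}.
Only g5 stuck-at-0 is consistent with every test.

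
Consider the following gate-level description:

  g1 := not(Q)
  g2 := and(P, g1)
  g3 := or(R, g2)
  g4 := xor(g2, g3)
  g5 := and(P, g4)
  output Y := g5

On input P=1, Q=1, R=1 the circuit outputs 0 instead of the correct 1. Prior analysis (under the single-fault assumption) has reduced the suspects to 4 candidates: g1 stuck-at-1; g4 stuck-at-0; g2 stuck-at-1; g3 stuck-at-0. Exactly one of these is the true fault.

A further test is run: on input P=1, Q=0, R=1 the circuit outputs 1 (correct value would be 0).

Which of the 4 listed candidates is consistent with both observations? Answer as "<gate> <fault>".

Evaluate each candidate on input P=1, Q=0, R=1:
  g1 stuck-at-1: g1=1 [stuck-at-1], g2=1, g3=1, g4=0, g5=0 → 0 — eliminated
  g4 stuck-at-0: g1=1, g2=1, g3=1, g4=0 [stuck-at-0], g5=0 → 0 — eliminated
  g2 stuck-at-1: g1=1, g2=1 [stuck-at-1], g3=1, g4=0, g5=0 → 0 — eliminated
  g3 stuck-at-0: g1=1, g2=1, g3=0 [stuck-at-0], g4=1, g5=1 → 1 — matches
Only g3 stuck-at-0 reproduces the observed 1.

g3 stuck-at-0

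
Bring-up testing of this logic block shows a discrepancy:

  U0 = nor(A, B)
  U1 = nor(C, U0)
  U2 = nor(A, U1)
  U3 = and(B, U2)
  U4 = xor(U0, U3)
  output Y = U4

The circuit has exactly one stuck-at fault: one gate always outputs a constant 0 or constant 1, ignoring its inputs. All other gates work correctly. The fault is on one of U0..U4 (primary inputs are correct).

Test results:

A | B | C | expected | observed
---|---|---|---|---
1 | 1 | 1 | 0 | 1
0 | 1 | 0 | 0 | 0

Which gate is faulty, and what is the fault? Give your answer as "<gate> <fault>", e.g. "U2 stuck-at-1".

Fault-free values for test 1 (A=1, B=1, C=1): U0=0, U1=0, U2=0, U3=0, U4=0, giving Y=0. Observed 1.
Test 1: faults giving observed 1 are {U0 stuck-at-1, U2 stuck-at-1, U3 stuck-at-1, U4 stuck-at-1}.
Test 2 (A=0, B=1, C=0): fault-free U0=0, U1=1, U2=0, U3=0, U4=0 → 0; observed 0. Eliminates U2 stuck-at-1, U3 stuck-at-1, U4 stuck-at-1.
Only U0 stuck-at-1 is consistent with every test.

U0 stuck-at-1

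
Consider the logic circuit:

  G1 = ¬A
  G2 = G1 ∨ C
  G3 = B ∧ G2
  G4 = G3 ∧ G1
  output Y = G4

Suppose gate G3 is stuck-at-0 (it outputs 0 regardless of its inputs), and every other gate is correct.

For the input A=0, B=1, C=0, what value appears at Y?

0

Propagate with G3 forced: G1=1, G2=1, G3=0 [stuck-at-0], G4=0.
So Y = 0. (Without the fault it would be 1.)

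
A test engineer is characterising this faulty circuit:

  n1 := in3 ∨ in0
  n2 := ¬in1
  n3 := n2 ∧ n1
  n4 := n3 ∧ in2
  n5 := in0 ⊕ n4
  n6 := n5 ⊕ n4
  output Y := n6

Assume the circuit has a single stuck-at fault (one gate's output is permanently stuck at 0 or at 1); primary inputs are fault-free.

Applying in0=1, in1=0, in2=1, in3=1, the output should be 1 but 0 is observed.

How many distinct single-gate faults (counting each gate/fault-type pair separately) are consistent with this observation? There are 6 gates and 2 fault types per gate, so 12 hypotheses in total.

Fault-free: n1=1, n2=1, n3=1, n4=1, n5=0, n6=1 → 1. Observed 0.
  n1 stuck-at-0: output 1 ✗
  n1 stuck-at-1: output 1 ✗
  n2 stuck-at-0: output 1 ✗
  n2 stuck-at-1: output 1 ✗
  n3 stuck-at-0: output 1 ✗
  n3 stuck-at-1: output 1 ✗
  n4 stuck-at-0: output 1 ✗
  n4 stuck-at-1: output 1 ✗
  n5 stuck-at-0: output 1 ✗
  n5 stuck-at-1: output 0 ✓
  n6 stuck-at-0: output 0 ✓
  n6 stuck-at-1: output 1 ✗
Consistent faults: {n5 stuck-at-1, n6 stuck-at-0} — 2 in all.

2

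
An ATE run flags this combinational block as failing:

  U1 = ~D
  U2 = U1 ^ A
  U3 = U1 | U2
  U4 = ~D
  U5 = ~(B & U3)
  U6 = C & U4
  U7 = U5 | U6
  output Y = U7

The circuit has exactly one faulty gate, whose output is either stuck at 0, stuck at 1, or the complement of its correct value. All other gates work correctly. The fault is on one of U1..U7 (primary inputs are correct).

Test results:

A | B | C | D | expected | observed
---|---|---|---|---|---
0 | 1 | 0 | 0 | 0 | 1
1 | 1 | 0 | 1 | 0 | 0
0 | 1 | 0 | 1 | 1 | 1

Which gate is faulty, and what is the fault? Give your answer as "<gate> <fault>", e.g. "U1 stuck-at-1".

U1 stuck-at-0

Fault-free values for test 1 (A=0, B=1, C=0, D=0): U1=1, U2=1, U3=1, U4=1, U5=0, U6=0, U7=0, giving Y=0. Observed 1.
Test 1: faults giving observed 1 are {U1 stuck-at-0, U1 inverted output, U3 stuck-at-0, U3 inverted output, U5 stuck-at-1, U5 inverted output, U6 stuck-at-1, U6 inverted output, U7 stuck-at-1, U7 inverted output}.
Test 2 (A=1, B=1, C=0, D=1): fault-free U1=0, U2=1, U3=1, U4=0, U5=0, U6=0, U7=0 → 0; observed 0. Eliminates U3 stuck-at-0, U3 inverted output, U5 stuck-at-1, U5 inverted output, U6 stuck-at-1, U6 inverted output, U7 stuck-at-1, U7 inverted output.
Test 3 (A=0, B=1, C=0, D=1): fault-free U1=0, U2=0, U3=0, U4=0, U5=1, U6=0, U7=1 → 1; observed 1. Eliminates U1 inverted output.
Only U1 stuck-at-0 is consistent with every test.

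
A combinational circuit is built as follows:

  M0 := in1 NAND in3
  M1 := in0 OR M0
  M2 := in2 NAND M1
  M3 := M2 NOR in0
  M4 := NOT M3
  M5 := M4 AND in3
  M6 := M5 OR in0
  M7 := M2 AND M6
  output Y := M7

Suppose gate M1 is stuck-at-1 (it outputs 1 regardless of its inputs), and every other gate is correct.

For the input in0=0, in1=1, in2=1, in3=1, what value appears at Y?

Propagate with M1 forced: M0=0, M1=1 [stuck-at-1], M2=0, M3=1, M4=0, M5=0, M6=0, M7=0.
So Y = 0. (Without the fault it would be 1.)

0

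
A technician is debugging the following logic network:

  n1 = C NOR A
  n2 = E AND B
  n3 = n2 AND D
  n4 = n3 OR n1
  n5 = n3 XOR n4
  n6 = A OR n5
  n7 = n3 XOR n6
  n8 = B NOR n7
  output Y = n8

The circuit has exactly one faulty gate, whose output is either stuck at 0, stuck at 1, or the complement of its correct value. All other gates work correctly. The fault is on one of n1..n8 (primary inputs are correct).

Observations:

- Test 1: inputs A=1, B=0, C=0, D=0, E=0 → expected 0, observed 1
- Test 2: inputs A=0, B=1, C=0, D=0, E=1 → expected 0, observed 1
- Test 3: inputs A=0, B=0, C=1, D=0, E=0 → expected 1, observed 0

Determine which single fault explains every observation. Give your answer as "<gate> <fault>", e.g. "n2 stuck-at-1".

Fault-free values for test 1 (A=1, B=0, C=0, D=0, E=0): n1=0, n2=0, n3=0, n4=0, n5=0, n6=1, n7=1, n8=0, giving Y=0. Observed 1.
Test 1: faults giving observed 1 are {n3 stuck-at-1, n3 inverted output, n6 stuck-at-0, n6 inverted output, n7 stuck-at-0, n7 inverted output, n8 stuck-at-1, n8 inverted output}.
Test 2 (A=0, B=1, C=0, D=0, E=1): fault-free n1=1, n2=1, n3=0, n4=1, n5=1, n6=1, n7=1, n8=0 → 0; observed 1. Eliminates n3 stuck-at-1, n3 inverted output, n6 stuck-at-0, n6 inverted output, n7 stuck-at-0, n7 inverted output.
Test 3 (A=0, B=0, C=1, D=0, E=0): fault-free n1=0, n2=0, n3=0, n4=0, n5=0, n6=0, n7=0, n8=1 → 1; observed 0. Eliminates n8 stuck-at-1.
Only n8 inverted output is consistent with every test.

n8 inverted output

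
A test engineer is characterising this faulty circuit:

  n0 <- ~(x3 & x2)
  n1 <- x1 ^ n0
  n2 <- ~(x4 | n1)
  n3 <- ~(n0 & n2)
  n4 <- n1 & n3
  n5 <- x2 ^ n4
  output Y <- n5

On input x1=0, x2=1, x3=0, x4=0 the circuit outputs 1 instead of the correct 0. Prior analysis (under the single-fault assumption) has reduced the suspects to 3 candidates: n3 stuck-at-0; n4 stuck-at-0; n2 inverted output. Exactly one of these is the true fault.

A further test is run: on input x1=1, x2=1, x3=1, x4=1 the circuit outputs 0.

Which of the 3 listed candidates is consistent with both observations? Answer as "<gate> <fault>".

Evaluate each candidate on input x1=1, x2=1, x3=1, x4=1:
  n3 stuck-at-0: n0=0, n1=1, n2=0, n3=0 [stuck-at-0], n4=0, n5=1 → 1 — eliminated
  n4 stuck-at-0: n0=0, n1=1, n2=0, n3=1, n4=0 [stuck-at-0], n5=1 → 1 — eliminated
  n2 inverted output: n0=0, n1=1, n2=1 [inverted output], n3=1, n4=1, n5=0 → 0 — matches
Only n2 inverted output reproduces the observed 0.

n2 inverted output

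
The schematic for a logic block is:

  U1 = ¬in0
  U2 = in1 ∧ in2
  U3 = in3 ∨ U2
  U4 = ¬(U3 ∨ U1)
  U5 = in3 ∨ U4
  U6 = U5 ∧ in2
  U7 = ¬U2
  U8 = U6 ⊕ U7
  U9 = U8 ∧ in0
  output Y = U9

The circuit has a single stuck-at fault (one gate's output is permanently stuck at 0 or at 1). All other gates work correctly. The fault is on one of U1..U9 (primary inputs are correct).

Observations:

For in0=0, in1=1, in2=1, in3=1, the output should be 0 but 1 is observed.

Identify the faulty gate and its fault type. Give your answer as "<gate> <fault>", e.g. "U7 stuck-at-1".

Fault-free values for test 1 (in0=0, in1=1, in2=1, in3=1): U1=1, U2=1, U3=1, U4=0, U5=1, U6=1, U7=0, U8=1, U9=0, giving Y=0. Observed 1.
Test 1: faults giving observed 1 are {U9 stuck-at-1}.
Only U9 stuck-at-1 is consistent with every test.

U9 stuck-at-1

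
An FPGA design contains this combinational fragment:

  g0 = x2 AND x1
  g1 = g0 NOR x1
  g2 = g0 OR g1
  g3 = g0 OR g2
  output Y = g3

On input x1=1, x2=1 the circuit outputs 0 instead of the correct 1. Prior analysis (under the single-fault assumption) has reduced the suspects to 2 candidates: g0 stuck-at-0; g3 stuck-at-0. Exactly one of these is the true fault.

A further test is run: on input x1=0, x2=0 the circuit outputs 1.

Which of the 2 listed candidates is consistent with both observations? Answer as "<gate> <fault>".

g0 stuck-at-0

Evaluate each candidate on input x1=0, x2=0:
  g0 stuck-at-0: g0=0 [stuck-at-0], g1=1, g2=1, g3=1 → 1 — matches
  g3 stuck-at-0: g0=0, g1=1, g2=1, g3=0 [stuck-at-0] → 0 — eliminated
Only g0 stuck-at-0 reproduces the observed 1.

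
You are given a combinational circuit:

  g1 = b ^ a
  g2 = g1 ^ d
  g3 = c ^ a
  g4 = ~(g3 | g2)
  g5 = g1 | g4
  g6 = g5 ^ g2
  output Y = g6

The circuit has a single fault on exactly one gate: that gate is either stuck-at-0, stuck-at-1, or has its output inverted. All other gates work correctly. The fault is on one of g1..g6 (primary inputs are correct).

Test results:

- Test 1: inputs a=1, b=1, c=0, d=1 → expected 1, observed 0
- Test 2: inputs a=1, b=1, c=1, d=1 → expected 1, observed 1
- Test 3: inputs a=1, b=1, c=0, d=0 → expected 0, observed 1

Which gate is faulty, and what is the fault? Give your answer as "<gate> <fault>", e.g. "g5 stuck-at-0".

g2 inverted output

Fault-free values for test 1 (a=1, b=1, c=0, d=1): g1=0, g2=1, g3=1, g4=0, g5=0, g6=1, giving Y=1. Observed 0.
Test 1: faults giving observed 0 are {g2 stuck-at-0, g2 inverted output, g4 stuck-at-1, g4 inverted output, g5 stuck-at-1, g5 inverted output, g6 stuck-at-0, g6 inverted output}.
Test 2 (a=1, b=1, c=1, d=1): fault-free g1=0, g2=1, g3=0, g4=0, g5=0, g6=1 → 1; observed 1. Eliminates g4 stuck-at-1, g4 inverted output, g5 stuck-at-1, g5 inverted output, g6 stuck-at-0, g6 inverted output.
Test 3 (a=1, b=1, c=0, d=0): fault-free g1=0, g2=0, g3=1, g4=0, g5=0, g6=0 → 0; observed 1. Eliminates g2 stuck-at-0.
Only g2 inverted output is consistent with every test.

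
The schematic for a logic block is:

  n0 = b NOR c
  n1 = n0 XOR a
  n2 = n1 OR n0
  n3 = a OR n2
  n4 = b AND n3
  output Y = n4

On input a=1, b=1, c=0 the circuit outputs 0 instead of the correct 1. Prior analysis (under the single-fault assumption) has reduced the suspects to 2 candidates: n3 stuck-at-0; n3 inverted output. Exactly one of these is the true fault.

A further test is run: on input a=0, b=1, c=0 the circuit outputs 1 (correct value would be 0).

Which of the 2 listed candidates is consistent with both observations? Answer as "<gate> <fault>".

n3 inverted output

Evaluate each candidate on input a=0, b=1, c=0:
  n3 stuck-at-0: n0=0, n1=0, n2=0, n3=0 [stuck-at-0], n4=0 → 0 — eliminated
  n3 inverted output: n0=0, n1=0, n2=0, n3=1 [inverted output], n4=1 → 1 — matches
Only n3 inverted output reproduces the observed 1.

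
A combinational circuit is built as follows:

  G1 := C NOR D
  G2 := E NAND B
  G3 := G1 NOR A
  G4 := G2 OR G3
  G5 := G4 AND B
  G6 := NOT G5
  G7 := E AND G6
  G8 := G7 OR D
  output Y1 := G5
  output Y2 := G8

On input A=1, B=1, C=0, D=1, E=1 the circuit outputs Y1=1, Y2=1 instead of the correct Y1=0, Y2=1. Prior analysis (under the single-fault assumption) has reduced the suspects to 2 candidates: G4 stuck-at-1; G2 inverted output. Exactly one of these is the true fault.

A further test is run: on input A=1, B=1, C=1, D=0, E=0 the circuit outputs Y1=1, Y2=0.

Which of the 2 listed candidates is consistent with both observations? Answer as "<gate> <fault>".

G4 stuck-at-1

Evaluate each candidate on input A=1, B=1, C=1, D=0, E=0:
  G4 stuck-at-1: G1=0, G2=1, G3=0, G4=1 [stuck-at-1], G5=1, G6=0, G7=0, G8=0 → Y1=1, Y2=0 — matches
  G2 inverted output: G1=0, G2=0 [inverted output], G3=0, G4=0, G5=0, G6=1, G7=0, G8=0 → Y1=0, Y2=0 — eliminated
Only G4 stuck-at-1 reproduces the observed Y1=1, Y2=0.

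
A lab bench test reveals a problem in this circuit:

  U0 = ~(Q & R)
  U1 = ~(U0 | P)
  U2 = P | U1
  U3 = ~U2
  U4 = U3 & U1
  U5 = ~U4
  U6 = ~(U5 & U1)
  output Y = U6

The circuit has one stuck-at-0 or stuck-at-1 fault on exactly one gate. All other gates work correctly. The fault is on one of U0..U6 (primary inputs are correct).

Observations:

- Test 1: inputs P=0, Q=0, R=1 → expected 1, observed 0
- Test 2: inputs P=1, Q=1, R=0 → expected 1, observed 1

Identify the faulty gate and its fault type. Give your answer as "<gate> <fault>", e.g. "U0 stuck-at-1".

Fault-free values for test 1 (P=0, Q=0, R=1): U0=1, U1=0, U2=0, U3=1, U4=0, U5=1, U6=1, giving Y=1. Observed 0.
Test 1: faults giving observed 0 are {U0 stuck-at-0, U1 stuck-at-1, U6 stuck-at-0}.
Test 2 (P=1, Q=1, R=0): fault-free U0=1, U1=0, U2=1, U3=0, U4=0, U5=1, U6=1 → 1; observed 1. Eliminates U1 stuck-at-1, U6 stuck-at-0.
Only U0 stuck-at-0 is consistent with every test.

U0 stuck-at-0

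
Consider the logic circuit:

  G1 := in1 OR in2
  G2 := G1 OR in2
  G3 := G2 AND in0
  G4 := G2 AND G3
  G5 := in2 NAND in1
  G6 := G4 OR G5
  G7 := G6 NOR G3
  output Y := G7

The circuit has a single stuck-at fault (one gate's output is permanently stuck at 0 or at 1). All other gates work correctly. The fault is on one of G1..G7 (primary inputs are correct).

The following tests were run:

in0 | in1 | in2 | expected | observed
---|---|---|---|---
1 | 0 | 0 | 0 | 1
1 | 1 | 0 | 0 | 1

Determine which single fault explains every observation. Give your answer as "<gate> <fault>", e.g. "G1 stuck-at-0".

Fault-free values for test 1 (in0=1, in1=0, in2=0): G1=0, G2=0, G3=0, G4=0, G5=1, G6=1, G7=0, giving Y=0. Observed 1.
Test 1: faults giving observed 1 are {G5 stuck-at-0, G6 stuck-at-0, G7 stuck-at-1}.
Test 2 (in0=1, in1=1, in2=0): fault-free G1=1, G2=1, G3=1, G4=1, G5=1, G6=1, G7=0 → 0; observed 1. Eliminates G5 stuck-at-0, G6 stuck-at-0.
Only G7 stuck-at-1 is consistent with every test.

G7 stuck-at-1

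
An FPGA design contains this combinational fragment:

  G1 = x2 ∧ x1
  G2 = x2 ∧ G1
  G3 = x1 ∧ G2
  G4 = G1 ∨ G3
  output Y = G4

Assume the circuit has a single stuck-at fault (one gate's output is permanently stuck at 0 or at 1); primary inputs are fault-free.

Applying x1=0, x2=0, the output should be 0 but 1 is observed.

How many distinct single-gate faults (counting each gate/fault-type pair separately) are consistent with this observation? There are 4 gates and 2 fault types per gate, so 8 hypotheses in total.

3

Fault-free: G1=0, G2=0, G3=0, G4=0 → 0. Observed 1.
  G1 stuck-at-0: output 0 ✗
  G1 stuck-at-1: output 1 ✓
  G2 stuck-at-0: output 0 ✗
  G2 stuck-at-1: output 0 ✗
  G3 stuck-at-0: output 0 ✗
  G3 stuck-at-1: output 1 ✓
  G4 stuck-at-0: output 0 ✗
  G4 stuck-at-1: output 1 ✓
Consistent faults: {G1 stuck-at-1, G3 stuck-at-1, G4 stuck-at-1} — 3 in all.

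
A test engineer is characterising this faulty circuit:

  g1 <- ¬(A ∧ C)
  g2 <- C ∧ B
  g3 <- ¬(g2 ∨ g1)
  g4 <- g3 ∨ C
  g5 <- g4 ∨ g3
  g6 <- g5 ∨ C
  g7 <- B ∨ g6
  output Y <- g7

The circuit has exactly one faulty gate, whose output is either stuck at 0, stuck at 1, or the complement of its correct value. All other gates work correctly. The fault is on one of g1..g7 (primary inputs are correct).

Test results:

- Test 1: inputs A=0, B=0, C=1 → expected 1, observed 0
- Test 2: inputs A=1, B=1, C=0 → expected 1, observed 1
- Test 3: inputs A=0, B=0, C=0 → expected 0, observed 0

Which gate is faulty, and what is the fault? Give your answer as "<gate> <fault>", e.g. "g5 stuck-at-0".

g6 stuck-at-0

Fault-free values for test 1 (A=0, B=0, C=1): g1=1, g2=0, g3=0, g4=1, g5=1, g6=1, g7=1, giving Y=1. Observed 0.
Test 1: faults giving observed 0 are {g6 stuck-at-0, g6 inverted output, g7 stuck-at-0, g7 inverted output}.
Test 2 (A=1, B=1, C=0): fault-free g1=1, g2=0, g3=0, g4=0, g5=0, g6=0, g7=1 → 1; observed 1. Eliminates g7 stuck-at-0, g7 inverted output.
Test 3 (A=0, B=0, C=0): fault-free g1=1, g2=0, g3=0, g4=0, g5=0, g6=0, g7=0 → 0; observed 0. Eliminates g6 inverted output.
Only g6 stuck-at-0 is consistent with every test.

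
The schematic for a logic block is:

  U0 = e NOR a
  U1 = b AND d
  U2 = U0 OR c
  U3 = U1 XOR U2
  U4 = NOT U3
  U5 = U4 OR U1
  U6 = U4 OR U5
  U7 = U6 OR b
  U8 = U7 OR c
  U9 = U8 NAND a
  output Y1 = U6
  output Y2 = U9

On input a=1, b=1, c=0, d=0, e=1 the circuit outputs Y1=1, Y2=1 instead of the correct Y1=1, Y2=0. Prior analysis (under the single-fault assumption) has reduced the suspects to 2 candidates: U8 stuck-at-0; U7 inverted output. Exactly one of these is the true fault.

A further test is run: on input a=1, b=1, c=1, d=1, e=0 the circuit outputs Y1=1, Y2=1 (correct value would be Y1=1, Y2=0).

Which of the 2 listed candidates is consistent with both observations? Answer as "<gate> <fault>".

U8 stuck-at-0

Evaluate each candidate on input a=1, b=1, c=1, d=1, e=0:
  U8 stuck-at-0: U0=0, U1=1, U2=1, U3=0, U4=1, U5=1, U6=1, U7=1, U8=0 [stuck-at-0], U9=1 → Y1=1, Y2=1 — matches
  U7 inverted output: U0=0, U1=1, U2=1, U3=0, U4=1, U5=1, U6=1, U7=0 [inverted output], U8=1, U9=0 → Y1=1, Y2=0 — eliminated
Only U8 stuck-at-0 reproduces the observed Y1=1, Y2=1.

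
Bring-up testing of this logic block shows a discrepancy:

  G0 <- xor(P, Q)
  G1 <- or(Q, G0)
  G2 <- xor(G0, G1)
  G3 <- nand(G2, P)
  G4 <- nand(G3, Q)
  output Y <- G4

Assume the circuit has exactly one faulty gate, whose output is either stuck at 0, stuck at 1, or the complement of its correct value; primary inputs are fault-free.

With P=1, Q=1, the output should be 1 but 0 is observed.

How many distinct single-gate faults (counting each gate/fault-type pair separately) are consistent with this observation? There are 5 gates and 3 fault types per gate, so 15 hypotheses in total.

Fault-free: G0=0, G1=1, G2=1, G3=0, G4=1 → 1. Observed 0.
  G0: stuck-at-1, inverted output ✓; others ✗
  G1: stuck-at-0, inverted output ✓; others ✗
  G2: stuck-at-0, inverted output ✓; others ✗
  G3: stuck-at-1, inverted output ✓; others ✗
  G4: stuck-at-0, inverted output ✓; others ✗
Consistent faults: {G0 stuck-at-1, G0 inverted output, G1 stuck-at-0, G1 inverted output, G2 stuck-at-0, G2 inverted output, G3 stuck-at-1, G3 inverted output, G4 stuck-at-0, G4 inverted output} — 10 in all.

10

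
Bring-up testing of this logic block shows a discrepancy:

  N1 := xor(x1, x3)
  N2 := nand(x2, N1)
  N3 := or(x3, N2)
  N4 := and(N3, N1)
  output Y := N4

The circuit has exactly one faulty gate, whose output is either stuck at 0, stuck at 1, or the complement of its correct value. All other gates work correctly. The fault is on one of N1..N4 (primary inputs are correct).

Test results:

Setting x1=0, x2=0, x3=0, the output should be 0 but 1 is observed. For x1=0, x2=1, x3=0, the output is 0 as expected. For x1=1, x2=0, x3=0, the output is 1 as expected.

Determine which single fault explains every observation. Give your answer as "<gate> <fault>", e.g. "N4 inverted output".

Fault-free values for test 1 (x1=0, x2=0, x3=0): N1=0, N2=1, N3=1, N4=0, giving Y=0. Observed 1.
Test 1: faults giving observed 1 are {N1 stuck-at-1, N1 inverted output, N4 stuck-at-1, N4 inverted output}.
Test 2 (x1=0, x2=1, x3=0): fault-free N1=0, N2=1, N3=1, N4=0 → 0; observed 0. Eliminates N4 stuck-at-1, N4 inverted output.
Test 3 (x1=1, x2=0, x3=0): fault-free N1=1, N2=1, N3=1, N4=1 → 1; observed 1. Eliminates N1 inverted output.
Only N1 stuck-at-1 is consistent with every test.

N1 stuck-at-1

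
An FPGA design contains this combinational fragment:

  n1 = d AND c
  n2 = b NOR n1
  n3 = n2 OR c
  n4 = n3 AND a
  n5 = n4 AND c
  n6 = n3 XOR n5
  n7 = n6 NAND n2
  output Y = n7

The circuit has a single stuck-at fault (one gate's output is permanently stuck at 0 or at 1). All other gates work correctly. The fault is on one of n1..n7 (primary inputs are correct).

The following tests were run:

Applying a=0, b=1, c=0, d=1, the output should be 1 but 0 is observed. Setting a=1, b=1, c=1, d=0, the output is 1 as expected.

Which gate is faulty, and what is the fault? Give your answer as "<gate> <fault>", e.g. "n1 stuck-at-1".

n2 stuck-at-1

Fault-free values for test 1 (a=0, b=1, c=0, d=1): n1=0, n2=0, n3=0, n4=0, n5=0, n6=0, n7=1, giving Y=1. Observed 0.
Test 1: faults giving observed 0 are {n2 stuck-at-1, n7 stuck-at-0}.
Test 2 (a=1, b=1, c=1, d=0): fault-free n1=0, n2=0, n3=1, n4=1, n5=1, n6=0, n7=1 → 1; observed 1. Eliminates n7 stuck-at-0.
Only n2 stuck-at-1 is consistent with every test.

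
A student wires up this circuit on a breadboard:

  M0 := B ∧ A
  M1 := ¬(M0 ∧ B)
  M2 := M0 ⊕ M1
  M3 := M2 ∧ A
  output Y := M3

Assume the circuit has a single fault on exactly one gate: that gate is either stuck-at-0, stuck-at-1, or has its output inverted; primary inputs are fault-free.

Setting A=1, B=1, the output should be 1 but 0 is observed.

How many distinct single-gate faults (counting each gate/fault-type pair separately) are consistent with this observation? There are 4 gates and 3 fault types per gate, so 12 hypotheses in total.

Fault-free: M0=1, M1=0, M2=1, M3=1 → 1. Observed 0.
  M0 stuck-at-0: output 1 ✗
  M0 stuck-at-1: output 1 ✗
  M0 inverted output: output 1 ✗
  M1 stuck-at-0: output 1 ✗
  M1 stuck-at-1: output 0 ✓
  M1 inverted output: output 0 ✓
  M2 stuck-at-0: output 0 ✓
  M2 stuck-at-1: output 1 ✗
  M2 inverted output: output 0 ✓
  M3 stuck-at-0: output 0 ✓
  M3 stuck-at-1: output 1 ✗
  M3 inverted output: output 0 ✓
Consistent faults: {M1 stuck-at-1, M1 inverted output, M2 stuck-at-0, M2 inverted output, M3 stuck-at-0, M3 inverted output} — 6 in all.

6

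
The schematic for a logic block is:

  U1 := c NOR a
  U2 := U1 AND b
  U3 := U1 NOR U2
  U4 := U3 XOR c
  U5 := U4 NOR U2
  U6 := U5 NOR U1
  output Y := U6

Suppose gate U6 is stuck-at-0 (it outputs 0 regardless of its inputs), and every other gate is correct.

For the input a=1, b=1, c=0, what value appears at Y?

Propagate with U6 forced: U1=0, U2=0, U3=1, U4=1, U5=0, U6=0 [stuck-at-0].
So Y = 0. (Without the fault it would be 1.)

0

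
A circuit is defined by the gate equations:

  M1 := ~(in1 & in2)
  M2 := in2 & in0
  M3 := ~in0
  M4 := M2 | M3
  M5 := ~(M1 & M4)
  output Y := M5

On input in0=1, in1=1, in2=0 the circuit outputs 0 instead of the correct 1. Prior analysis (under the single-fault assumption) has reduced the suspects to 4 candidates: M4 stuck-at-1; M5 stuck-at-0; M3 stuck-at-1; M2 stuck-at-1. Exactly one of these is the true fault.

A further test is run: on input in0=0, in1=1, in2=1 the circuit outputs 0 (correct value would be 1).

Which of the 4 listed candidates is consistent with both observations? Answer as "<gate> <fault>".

M5 stuck-at-0

Evaluate each candidate on input in0=0, in1=1, in2=1:
  M4 stuck-at-1: M1=0, M2=0, M3=1, M4=1 [stuck-at-1], M5=1 → 1 — eliminated
  M5 stuck-at-0: M1=0, M2=0, M3=1, M4=1, M5=0 [stuck-at-0] → 0 — matches
  M3 stuck-at-1: M1=0, M2=0, M3=1 [stuck-at-1], M4=1, M5=1 → 1 — eliminated
  M2 stuck-at-1: M1=0, M2=1 [stuck-at-1], M3=1, M4=1, M5=1 → 1 — eliminated
Only M5 stuck-at-0 reproduces the observed 0.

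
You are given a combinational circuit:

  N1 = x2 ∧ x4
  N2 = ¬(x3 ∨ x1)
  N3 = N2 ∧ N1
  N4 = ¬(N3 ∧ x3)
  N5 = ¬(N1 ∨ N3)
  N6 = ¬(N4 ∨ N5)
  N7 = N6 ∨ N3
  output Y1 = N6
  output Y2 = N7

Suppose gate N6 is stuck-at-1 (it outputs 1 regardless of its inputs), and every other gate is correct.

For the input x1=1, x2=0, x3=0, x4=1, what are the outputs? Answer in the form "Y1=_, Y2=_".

Y1=1, Y2=1

Propagate with N6 forced: N1=0, N2=0, N3=0, N4=1, N5=1, N6=1 [stuck-at-1], N7=1.
So the outputs are Y1=1, Y2=1. (Without the fault they would be Y1=0, Y2=0.)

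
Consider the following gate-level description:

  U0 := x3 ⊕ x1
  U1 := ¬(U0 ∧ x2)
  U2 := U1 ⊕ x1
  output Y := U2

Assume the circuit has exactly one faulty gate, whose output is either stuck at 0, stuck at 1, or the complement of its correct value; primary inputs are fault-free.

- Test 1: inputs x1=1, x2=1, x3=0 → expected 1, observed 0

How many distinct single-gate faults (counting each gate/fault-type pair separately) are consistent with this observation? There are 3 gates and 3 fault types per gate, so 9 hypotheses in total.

Fault-free: U0=1, U1=0, U2=1 → 1. Observed 0.
  U0 stuck-at-0: output 0 ✓
  U0 stuck-at-1: output 1 ✗
  U0 inverted output: output 0 ✓
  U1 stuck-at-0: output 1 ✗
  U1 stuck-at-1: output 0 ✓
  U1 inverted output: output 0 ✓
  U2 stuck-at-0: output 0 ✓
  U2 stuck-at-1: output 1 ✗
  U2 inverted output: output 0 ✓
Consistent faults: {U0 stuck-at-0, U0 inverted output, U1 stuck-at-1, U1 inverted output, U2 stuck-at-0, U2 inverted output} — 6 in all.

6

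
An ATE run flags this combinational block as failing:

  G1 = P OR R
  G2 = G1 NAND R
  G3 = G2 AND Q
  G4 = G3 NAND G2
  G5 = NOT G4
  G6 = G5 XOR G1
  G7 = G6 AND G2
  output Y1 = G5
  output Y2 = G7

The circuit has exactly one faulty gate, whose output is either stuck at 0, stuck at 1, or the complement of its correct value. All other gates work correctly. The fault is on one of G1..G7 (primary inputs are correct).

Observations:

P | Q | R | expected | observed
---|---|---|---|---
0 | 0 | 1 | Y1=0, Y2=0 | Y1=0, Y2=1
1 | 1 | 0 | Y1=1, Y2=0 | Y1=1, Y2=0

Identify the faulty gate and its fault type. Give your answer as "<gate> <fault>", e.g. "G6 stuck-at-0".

Fault-free values for test 1 (P=0, Q=0, R=1): G1=1, G2=0, G3=0, G4=1, G5=0, G6=1, G7=0, giving Y1=0, Y2=0. Observed Y1=0, Y2=1.
Test 1: faults giving observed Y1=0, Y2=1 are {G2 stuck-at-1, G2 inverted output, G7 stuck-at-1, G7 inverted output}.
Test 2 (P=1, Q=1, R=0): fault-free G1=1, G2=1, G3=1, G4=0, G5=1, G6=0, G7=0 → Y1=1, Y2=0; observed Y1=1, Y2=0. Eliminates G2 inverted output, G7 stuck-at-1, G7 inverted output.
Only G2 stuck-at-1 is consistent with every test.

G2 stuck-at-1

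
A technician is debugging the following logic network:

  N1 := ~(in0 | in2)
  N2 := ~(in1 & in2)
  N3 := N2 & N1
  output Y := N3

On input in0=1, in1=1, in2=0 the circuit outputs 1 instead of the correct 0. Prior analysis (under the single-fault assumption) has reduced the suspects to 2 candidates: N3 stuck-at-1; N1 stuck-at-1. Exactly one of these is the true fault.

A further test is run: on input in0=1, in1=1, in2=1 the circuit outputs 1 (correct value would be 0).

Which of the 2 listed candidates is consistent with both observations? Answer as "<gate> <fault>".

Evaluate each candidate on input in0=1, in1=1, in2=1:
  N3 stuck-at-1: N1=0, N2=0, N3=1 [stuck-at-1] → 1 — matches
  N1 stuck-at-1: N1=1 [stuck-at-1], N2=0, N3=0 → 0 — eliminated
Only N3 stuck-at-1 reproduces the observed 1.

N3 stuck-at-1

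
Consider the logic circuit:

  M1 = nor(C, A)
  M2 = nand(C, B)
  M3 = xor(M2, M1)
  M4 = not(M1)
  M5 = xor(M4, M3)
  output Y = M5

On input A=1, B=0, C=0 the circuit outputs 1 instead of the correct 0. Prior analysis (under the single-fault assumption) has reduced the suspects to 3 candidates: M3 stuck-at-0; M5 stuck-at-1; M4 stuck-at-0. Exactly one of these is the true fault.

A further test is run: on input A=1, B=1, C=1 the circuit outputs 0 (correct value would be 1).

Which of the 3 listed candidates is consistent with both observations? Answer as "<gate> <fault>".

M4 stuck-at-0

Evaluate each candidate on input A=1, B=1, C=1:
  M3 stuck-at-0: M1=0, M2=0, M3=0 [stuck-at-0], M4=1, M5=1 → 1 — eliminated
  M5 stuck-at-1: M1=0, M2=0, M3=0, M4=1, M5=1 [stuck-at-1] → 1 — eliminated
  M4 stuck-at-0: M1=0, M2=0, M3=0, M4=0 [stuck-at-0], M5=0 → 0 — matches
Only M4 stuck-at-0 reproduces the observed 0.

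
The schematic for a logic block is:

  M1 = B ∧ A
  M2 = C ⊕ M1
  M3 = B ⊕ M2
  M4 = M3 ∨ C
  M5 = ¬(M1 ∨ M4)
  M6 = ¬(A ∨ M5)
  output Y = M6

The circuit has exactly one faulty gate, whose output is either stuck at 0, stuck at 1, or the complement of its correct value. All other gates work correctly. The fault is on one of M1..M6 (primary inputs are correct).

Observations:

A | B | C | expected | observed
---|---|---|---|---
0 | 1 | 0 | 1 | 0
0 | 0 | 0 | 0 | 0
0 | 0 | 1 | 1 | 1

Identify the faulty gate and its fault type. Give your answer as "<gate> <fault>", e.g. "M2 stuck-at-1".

Fault-free values for test 1 (A=0, B=1, C=0): M1=0, M2=0, M3=1, M4=1, M5=0, M6=1, giving Y=1. Observed 0.
Test 1: faults giving observed 0 are {M2 stuck-at-1, M2 inverted output, M3 stuck-at-0, M3 inverted output, M4 stuck-at-0, M4 inverted output, M5 stuck-at-1, M5 inverted output, M6 stuck-at-0, M6 inverted output}.
Test 2 (A=0, B=0, C=0): fault-free M1=0, M2=0, M3=0, M4=0, M5=1, M6=0 → 0; observed 0. Eliminates M2 stuck-at-1, M2 inverted output, M3 inverted output, M4 inverted output, M5 inverted output, M6 inverted output.
Test 3 (A=0, B=0, C=1): fault-free M1=0, M2=1, M3=1, M4=1, M5=0, M6=1 → 1; observed 1. Eliminates M4 stuck-at-0, M5 stuck-at-1, M6 stuck-at-0.
Only M3 stuck-at-0 is consistent with every test.

M3 stuck-at-0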